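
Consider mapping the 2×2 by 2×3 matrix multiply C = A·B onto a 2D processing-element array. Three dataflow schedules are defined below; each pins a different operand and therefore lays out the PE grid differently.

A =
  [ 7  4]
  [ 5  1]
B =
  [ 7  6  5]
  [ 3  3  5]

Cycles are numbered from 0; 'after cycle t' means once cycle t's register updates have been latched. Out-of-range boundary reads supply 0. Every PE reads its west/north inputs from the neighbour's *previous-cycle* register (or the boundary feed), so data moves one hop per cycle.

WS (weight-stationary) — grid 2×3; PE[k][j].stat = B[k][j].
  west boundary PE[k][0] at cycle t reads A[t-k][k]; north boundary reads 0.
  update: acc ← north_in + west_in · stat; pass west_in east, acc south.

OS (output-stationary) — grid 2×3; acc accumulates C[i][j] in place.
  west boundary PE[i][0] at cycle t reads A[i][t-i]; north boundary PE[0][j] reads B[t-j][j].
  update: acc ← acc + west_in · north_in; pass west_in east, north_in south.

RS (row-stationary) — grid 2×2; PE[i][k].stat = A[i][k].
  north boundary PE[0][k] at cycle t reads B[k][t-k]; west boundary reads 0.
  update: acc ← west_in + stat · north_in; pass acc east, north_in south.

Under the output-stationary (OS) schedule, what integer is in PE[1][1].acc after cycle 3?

Tracing OS — 2×3 array, target PE[1][1]:
  @0  [0,1]  acc 0  |  →0  ↓0
  @0  [1,0]  acc 0  |  →0  ↓0
  @0  [1,1]  acc 0  |  →0  ↓0
  @1  [0,1]  acc 42  |  →7  ↓6
  @1  [1,0]  acc 35  |  →5  ↓7
  @1  [1,1]  acc 0  |  →0  ↓0
  @2  [0,1]  acc 54  |  →4  ↓3
  @2  [1,0]  acc 38  |  →1  ↓3
  @2  [1,1]  acc 30  |  →5  ↓6
  @3  [0,1]  acc 54  |  →0  ↓0
  @3  [1,0]  acc 38  |  →0  ↓0
  @3  [1,1]  acc 33  |  →1  ↓3

PE[1][1].acc = 33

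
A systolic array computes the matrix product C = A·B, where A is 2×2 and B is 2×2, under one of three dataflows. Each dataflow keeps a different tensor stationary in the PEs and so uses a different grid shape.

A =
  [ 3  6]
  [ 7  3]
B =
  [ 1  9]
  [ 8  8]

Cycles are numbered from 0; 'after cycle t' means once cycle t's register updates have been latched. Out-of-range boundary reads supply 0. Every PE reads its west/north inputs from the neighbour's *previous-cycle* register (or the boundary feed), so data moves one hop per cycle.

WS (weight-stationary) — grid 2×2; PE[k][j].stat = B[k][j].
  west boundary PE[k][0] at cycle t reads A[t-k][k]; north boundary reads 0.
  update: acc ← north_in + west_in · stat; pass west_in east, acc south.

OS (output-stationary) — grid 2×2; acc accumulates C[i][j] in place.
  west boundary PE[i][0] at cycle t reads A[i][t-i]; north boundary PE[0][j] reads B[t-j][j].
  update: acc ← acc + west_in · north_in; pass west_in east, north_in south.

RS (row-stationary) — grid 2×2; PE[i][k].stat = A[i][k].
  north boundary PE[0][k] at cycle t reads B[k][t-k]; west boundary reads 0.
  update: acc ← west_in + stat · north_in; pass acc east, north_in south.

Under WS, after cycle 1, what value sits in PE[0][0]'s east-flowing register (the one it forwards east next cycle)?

register = 7

WS on a 2×2 grid — tracing PE[0][0] and its feeders:
  after 0 — PE[0][0] acc=3, pass-E 3, pass-S 3
  after 1 — PE[0][0] acc=7, pass-E 7, pass-S 7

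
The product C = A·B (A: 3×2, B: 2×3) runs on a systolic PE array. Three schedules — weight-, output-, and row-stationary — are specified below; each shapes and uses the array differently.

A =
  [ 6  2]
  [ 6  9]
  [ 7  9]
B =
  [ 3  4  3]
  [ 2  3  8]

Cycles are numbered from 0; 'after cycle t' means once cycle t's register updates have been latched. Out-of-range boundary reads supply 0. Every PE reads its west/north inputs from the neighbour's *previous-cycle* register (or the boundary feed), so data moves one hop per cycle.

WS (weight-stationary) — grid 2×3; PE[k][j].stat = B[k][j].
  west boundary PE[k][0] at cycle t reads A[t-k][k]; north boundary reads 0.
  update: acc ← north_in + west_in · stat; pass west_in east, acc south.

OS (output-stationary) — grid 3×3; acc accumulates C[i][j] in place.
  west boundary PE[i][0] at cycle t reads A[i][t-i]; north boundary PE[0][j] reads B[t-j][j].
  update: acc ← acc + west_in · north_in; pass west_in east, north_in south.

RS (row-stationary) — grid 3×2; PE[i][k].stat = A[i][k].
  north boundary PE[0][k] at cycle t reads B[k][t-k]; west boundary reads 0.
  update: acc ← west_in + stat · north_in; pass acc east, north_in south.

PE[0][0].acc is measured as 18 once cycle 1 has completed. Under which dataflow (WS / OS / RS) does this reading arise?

dataflow = WS

WS [2×3] PE[0][0] across cycles:
  0: (0,0).acc=18  regs=<6,18>
  1: (0,0).acc=18  regs=<6,18>
OS [3×3] PE[0][0] across cycles:
  0: (0,0).acc=18  regs=<6,3>
  1: (0,0).acc=22  regs=<2,2>
RS [3×2] PE[0][0] across cycles:
  0: (0,0).acc=18  regs=<18,3>
  1: (0,0).acc=24  regs=<24,4>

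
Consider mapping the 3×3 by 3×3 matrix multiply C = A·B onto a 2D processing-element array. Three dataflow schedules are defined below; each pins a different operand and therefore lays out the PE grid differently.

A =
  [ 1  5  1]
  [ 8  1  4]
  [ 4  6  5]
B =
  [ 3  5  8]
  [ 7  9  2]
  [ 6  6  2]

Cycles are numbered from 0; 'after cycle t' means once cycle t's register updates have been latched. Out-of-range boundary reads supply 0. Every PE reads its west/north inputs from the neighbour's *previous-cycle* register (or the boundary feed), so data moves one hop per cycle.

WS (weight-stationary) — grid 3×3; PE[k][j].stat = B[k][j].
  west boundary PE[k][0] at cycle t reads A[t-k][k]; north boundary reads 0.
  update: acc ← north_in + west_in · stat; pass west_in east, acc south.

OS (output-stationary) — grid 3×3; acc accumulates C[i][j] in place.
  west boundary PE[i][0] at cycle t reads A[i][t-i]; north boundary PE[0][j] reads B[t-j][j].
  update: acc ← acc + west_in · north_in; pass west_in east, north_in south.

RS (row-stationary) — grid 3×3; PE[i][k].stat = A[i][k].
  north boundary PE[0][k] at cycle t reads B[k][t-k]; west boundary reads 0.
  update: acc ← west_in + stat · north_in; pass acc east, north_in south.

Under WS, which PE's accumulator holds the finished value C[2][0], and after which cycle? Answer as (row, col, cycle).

(row, col, cycle) = (2, 0, 4)

WS — PE[2][0] is where C[2][0] collects:
  c0 r2c0: 0 / 0 / 0
  c1 r2c0: 0 / 0 / 0
  c2 r2c0: 44 / 1 / 44
  c3 r2c0: 55 / 4 / 55
  c4 r2c0: 84 / 5 / 84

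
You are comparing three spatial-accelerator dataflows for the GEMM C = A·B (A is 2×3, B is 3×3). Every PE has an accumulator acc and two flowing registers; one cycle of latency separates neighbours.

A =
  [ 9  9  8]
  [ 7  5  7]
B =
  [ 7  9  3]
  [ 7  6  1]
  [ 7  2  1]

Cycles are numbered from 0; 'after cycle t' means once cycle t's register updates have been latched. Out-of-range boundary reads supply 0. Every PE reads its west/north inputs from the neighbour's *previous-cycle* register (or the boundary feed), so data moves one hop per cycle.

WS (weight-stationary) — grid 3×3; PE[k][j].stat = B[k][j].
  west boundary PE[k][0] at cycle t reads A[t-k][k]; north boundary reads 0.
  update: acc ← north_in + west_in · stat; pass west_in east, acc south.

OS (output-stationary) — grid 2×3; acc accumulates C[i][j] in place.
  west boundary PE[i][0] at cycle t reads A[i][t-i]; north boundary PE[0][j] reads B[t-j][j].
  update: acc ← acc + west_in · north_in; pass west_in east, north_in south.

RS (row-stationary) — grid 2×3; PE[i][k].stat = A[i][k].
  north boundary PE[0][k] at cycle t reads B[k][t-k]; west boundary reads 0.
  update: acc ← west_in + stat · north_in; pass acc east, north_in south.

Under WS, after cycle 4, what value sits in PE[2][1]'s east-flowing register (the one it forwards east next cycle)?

WS 3×3: PE[2][1] cycle-by-cycle (with neighbour feeds):
  c0 r1c1: 0 / 0 / 0
  c0 r2c0: 0 / 0 / 0
  c0 r2c1: 0 / 0 / 0
  c1 r1c1: 0 / 0 / 0
  c1 r2c0: 0 / 0 / 0
  c1 r2c1: 0 / 0 / 0
  c2 r1c1: 135 / 9 / 135
  c2 r2c0: 182 / 8 / 182
  c2 r2c1: 0 / 0 / 0
  c3 r1c1: 93 / 5 / 93
  c3 r2c0: 133 / 7 / 133
  c3 r2c1: 151 / 8 / 151
  c4 r1c1: 0 / 0 / 0
  c4 r2c0: 0 / 0 / 0
  c4 r2c1: 107 / 7 / 107

register = 7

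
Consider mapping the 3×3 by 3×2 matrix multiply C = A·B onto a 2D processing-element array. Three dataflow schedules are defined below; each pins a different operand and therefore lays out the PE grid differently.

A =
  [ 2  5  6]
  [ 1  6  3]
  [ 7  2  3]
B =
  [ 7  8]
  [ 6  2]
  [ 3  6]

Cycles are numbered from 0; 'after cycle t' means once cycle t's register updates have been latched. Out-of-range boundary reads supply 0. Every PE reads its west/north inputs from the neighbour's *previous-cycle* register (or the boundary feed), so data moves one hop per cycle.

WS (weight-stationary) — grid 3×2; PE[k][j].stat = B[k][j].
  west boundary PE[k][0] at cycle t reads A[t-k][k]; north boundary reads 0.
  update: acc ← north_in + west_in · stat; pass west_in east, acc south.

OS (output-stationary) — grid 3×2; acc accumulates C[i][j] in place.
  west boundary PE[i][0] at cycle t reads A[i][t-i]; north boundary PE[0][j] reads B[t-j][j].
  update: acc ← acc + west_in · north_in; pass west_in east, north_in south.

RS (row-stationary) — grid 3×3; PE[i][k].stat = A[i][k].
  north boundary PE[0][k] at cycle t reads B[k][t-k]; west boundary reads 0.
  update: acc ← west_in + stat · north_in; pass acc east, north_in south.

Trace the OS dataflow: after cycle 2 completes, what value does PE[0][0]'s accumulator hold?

PE[0][0].acc = 62

OS (3×2). Following PE[0][0] plus its west/north inputs:
  after 0 — PE[0][0] acc=14, pass-E 2, pass-S 7
  after 1 — PE[0][0] acc=44, pass-E 5, pass-S 6
  after 2 — PE[0][0] acc=62, pass-E 6, pass-S 3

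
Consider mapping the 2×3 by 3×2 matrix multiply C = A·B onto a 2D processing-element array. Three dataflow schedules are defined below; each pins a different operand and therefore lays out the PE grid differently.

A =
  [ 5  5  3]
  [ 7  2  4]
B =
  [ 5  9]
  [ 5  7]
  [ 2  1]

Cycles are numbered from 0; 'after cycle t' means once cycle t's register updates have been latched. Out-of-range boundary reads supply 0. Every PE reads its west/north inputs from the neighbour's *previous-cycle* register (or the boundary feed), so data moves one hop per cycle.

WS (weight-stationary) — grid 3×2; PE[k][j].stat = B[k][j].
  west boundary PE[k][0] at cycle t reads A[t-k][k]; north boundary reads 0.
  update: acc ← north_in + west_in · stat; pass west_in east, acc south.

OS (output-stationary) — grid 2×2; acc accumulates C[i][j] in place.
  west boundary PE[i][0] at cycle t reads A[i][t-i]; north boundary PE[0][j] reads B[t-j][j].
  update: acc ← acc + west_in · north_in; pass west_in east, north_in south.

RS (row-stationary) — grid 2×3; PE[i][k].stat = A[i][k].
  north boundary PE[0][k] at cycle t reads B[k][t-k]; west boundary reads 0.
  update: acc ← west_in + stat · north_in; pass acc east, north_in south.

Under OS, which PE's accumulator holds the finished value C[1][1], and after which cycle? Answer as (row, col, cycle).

(row, col, cycle) = (1, 1, 4)

OS: C[1][1] accumulates in PE[1][1]:
  c0 r1c1: 0 / 0 / 0
  c1 r1c1: 0 / 0 / 0
  c2 r1c1: 63 / 7 / 9
  c3 r1c1: 77 / 2 / 7
  c4 r1c1: 81 / 4 / 1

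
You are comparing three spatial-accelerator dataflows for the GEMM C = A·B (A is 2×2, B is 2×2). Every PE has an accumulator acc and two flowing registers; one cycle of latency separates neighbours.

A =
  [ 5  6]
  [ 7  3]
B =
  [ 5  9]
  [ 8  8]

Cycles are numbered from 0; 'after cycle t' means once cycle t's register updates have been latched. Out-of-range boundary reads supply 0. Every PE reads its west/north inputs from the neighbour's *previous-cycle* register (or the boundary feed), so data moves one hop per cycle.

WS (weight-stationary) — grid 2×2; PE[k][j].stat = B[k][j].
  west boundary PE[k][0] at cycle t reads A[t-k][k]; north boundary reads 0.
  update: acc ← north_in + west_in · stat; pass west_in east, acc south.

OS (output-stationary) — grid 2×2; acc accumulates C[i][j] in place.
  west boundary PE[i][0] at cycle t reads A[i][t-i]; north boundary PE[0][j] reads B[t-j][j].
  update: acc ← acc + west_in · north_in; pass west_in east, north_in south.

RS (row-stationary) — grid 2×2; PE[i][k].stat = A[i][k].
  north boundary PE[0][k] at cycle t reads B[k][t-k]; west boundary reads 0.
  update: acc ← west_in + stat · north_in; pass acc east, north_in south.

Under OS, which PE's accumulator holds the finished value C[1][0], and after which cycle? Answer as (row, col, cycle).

OS — PE[1][0] is where C[1][0] collects:
  c0 r1c0: 0 / 0 / 0
  c1 r1c0: 35 / 7 / 5
  c2 r1c0: 59 / 3 / 8

(row, col, cycle) = (1, 0, 2)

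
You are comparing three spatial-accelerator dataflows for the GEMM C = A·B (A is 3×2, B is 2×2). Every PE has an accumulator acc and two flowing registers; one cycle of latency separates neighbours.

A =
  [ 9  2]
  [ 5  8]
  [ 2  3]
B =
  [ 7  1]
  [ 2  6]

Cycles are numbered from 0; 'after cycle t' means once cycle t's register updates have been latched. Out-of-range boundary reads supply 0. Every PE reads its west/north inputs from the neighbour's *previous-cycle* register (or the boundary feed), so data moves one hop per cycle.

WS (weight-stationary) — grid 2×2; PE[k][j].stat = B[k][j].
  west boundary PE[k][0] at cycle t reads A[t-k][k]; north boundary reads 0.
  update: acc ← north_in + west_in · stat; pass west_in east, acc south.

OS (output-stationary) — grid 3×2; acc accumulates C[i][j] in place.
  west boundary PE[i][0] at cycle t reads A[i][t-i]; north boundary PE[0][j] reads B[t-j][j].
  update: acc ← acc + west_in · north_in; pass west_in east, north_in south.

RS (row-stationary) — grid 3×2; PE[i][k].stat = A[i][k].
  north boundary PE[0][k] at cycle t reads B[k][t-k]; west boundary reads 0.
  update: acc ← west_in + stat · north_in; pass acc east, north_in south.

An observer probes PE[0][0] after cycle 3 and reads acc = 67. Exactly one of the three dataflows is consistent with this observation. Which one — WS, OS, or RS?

Under WS (2×2), PE[0][0]:
  t=0 PE[0][0]: acc=63 h=9 v=63
  t=1 PE[0][0]: acc=35 h=5 v=35
  t=2 PE[0][0]: acc=14 h=2 v=14
  t=3 PE[0][0]: acc=0 h=0 v=0
Under OS (3×2), PE[0][0]:
  t=0 PE[0][0]: acc=63 h=9 v=7
  t=1 PE[0][0]: acc=67 h=2 v=2
  t=2 PE[0][0]: acc=67 h=0 v=0
  t=3 PE[0][0]: acc=67 h=0 v=0
Under RS (3×2), PE[0][0]:
  t=0 PE[0][0]: acc=63 h=63 v=7
  t=1 PE[0][0]: acc=9 h=9 v=1
  t=2 PE[0][0]: acc=0 h=0 v=0
  t=3 PE[0][0]: acc=0 h=0 v=0

dataflow = OS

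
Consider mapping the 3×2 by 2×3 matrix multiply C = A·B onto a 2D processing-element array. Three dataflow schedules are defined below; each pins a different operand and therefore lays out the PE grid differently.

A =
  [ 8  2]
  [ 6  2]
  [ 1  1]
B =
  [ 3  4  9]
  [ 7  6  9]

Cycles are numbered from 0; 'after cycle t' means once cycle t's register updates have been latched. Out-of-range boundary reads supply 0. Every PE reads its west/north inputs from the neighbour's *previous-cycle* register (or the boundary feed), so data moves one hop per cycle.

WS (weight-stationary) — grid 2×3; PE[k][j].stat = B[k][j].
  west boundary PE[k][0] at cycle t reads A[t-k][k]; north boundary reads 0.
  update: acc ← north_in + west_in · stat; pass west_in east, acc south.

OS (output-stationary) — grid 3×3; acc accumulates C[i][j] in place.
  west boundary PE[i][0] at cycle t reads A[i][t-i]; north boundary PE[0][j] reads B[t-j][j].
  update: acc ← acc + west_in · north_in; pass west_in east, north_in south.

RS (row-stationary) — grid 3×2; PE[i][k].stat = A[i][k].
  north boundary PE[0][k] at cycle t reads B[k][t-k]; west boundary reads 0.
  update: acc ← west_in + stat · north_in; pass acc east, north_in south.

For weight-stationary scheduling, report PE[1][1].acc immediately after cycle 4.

PE[1][1].acc = 10

Tracing WS — 2×3 array, target PE[1][1]:
  t=0 PE[0][1]: acc=0 h=0 v=0
  t=0 PE[1][0]: acc=0 h=0 v=0
  t=0 PE[1][1]: acc=0 h=0 v=0
  t=1 PE[0][1]: acc=32 h=8 v=32
  t=1 PE[1][0]: acc=38 h=2 v=38
  t=1 PE[1][1]: acc=0 h=0 v=0
  t=2 PE[0][1]: acc=24 h=6 v=24
  t=2 PE[1][0]: acc=32 h=2 v=32
  t=2 PE[1][1]: acc=44 h=2 v=44
  t=3 PE[0][1]: acc=4 h=1 v=4
  t=3 PE[1][0]: acc=10 h=1 v=10
  t=3 PE[1][1]: acc=36 h=2 v=36
  t=4 PE[0][1]: acc=0 h=0 v=0
  t=4 PE[1][0]: acc=0 h=0 v=0
  t=4 PE[1][1]: acc=10 h=1 v=10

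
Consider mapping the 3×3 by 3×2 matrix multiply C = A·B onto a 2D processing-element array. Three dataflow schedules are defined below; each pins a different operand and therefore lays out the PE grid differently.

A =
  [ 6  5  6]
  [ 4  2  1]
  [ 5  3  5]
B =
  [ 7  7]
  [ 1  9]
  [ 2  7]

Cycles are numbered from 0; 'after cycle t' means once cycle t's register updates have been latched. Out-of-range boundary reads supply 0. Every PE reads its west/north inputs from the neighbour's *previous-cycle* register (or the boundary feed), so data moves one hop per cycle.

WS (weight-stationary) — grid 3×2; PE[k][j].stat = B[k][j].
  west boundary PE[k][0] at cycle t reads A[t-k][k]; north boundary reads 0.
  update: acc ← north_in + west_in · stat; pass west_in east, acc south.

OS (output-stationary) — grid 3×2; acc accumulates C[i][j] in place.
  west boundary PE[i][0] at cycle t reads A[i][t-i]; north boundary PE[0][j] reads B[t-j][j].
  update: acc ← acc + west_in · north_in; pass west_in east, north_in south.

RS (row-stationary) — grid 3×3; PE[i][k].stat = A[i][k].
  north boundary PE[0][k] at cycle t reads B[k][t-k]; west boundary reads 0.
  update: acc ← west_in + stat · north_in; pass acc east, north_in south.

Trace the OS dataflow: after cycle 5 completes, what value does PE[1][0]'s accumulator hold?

PE[1][0].acc = 32

Tracing OS — 3×2 array, target PE[1][0]:
  step 0 · PE0,0: acc=42; fwd→6 fwd↓7
  step 0 · PE1,0: acc=0; fwd→0 fwd↓0
  step 1 · PE0,0: acc=47; fwd→5 fwd↓1
  step 1 · PE1,0: acc=28; fwd→4 fwd↓7
  step 2 · PE0,0: acc=59; fwd→6 fwd↓2
  step 2 · PE1,0: acc=30; fwd→2 fwd↓1
  step 3 · PE0,0: acc=59; fwd→0 fwd↓0
  step 3 · PE1,0: acc=32; fwd→1 fwd↓2
  step 4 · PE0,0: acc=59; fwd→0 fwd↓0
  step 4 · PE1,0: acc=32; fwd→0 fwd↓0
  step 5 · PE0,0: acc=59; fwd→0 fwd↓0
  step 5 · PE1,0: acc=32; fwd→0 fwd↓0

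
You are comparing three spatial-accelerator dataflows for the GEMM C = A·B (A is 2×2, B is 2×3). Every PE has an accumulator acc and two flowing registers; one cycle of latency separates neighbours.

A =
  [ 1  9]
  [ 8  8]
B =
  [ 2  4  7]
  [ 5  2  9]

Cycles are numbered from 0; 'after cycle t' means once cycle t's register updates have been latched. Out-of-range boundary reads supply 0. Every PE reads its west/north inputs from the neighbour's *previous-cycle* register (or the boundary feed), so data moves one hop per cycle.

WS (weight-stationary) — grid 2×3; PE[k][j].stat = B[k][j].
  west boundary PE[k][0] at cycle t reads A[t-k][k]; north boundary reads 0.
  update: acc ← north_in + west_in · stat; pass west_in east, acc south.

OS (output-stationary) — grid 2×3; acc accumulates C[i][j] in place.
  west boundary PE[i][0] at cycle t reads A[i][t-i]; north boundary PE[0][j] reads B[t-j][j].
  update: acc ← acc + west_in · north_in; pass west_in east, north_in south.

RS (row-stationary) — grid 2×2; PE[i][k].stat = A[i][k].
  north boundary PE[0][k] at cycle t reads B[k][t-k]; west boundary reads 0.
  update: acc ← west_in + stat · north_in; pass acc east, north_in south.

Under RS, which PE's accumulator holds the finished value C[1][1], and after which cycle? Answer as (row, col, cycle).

(row, col, cycle) = (1, 1, 3)

RS — PE[1][1] is where C[1][1] collects:
  step 0 · PE1,1: acc=0; fwd→0 fwd↓0
  step 1 · PE1,1: acc=0; fwd→0 fwd↓0
  step 2 · PE1,1: acc=56; fwd→56 fwd↓5
  step 3 · PE1,1: acc=48; fwd→48 fwd↓2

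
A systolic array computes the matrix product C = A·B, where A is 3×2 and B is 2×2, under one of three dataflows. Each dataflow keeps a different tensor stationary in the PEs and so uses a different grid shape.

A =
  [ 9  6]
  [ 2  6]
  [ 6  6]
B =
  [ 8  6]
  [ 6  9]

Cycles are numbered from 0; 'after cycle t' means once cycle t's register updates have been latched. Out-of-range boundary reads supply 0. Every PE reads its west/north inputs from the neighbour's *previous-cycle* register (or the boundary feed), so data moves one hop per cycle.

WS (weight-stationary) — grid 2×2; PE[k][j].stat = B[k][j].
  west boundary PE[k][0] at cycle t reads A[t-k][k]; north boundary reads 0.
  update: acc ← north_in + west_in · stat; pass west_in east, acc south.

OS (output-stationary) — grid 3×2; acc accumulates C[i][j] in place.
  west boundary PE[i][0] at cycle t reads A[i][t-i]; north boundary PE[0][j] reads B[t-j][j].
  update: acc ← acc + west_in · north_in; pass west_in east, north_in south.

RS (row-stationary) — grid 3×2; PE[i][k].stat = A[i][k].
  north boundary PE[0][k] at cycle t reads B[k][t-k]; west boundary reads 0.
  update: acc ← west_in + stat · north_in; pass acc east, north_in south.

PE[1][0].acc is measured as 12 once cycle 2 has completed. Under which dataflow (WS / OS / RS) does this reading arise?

dataflow = RS

WS (2×2 grid), PE[1][0]:
  step 0 · PE1,0: acc=0; fwd→0 fwd↓0
  step 1 · PE1,0: acc=108; fwd→6 fwd↓108
  step 2 · PE1,0: acc=52; fwd→6 fwd↓52
OS (3×2 grid), PE[1][0]:
  step 0 · PE1,0: acc=0; fwd→0 fwd↓0
  step 1 · PE1,0: acc=16; fwd→2 fwd↓8
  step 2 · PE1,0: acc=52; fwd→6 fwd↓6
RS (3×2 grid), PE[1][0]:
  step 0 · PE1,0: acc=0; fwd→0 fwd↓0
  step 1 · PE1,0: acc=16; fwd→16 fwd↓8
  step 2 · PE1,0: acc=12; fwd→12 fwd↓6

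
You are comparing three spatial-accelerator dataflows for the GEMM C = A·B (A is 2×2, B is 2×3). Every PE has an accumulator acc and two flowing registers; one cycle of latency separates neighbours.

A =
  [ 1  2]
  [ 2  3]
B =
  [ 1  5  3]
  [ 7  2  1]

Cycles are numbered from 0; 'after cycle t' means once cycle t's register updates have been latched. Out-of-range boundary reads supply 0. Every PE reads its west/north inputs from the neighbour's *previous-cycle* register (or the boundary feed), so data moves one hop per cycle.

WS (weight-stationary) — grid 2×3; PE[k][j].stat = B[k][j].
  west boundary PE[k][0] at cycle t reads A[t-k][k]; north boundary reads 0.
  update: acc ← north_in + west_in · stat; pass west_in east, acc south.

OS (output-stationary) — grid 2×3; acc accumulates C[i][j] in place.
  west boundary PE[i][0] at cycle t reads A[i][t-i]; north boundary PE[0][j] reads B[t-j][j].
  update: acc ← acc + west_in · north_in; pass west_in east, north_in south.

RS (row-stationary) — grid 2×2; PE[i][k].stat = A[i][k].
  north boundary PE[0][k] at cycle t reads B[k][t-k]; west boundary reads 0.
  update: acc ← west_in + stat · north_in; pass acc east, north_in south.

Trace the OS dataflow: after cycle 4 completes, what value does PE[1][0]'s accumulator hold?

Tracing OS — 2×3 array, target PE[1][0]:
  after 0 — PE[0][0] acc=1, pass-E 1, pass-S 1
  after 0 — PE[1][0] acc=0, pass-E 0, pass-S 0
  after 1 — PE[0][0] acc=15, pass-E 2, pass-S 7
  after 1 — PE[1][0] acc=2, pass-E 2, pass-S 1
  after 2 — PE[0][0] acc=15, pass-E 0, pass-S 0
  after 2 — PE[1][0] acc=23, pass-E 3, pass-S 7
  after 3 — PE[0][0] acc=15, pass-E 0, pass-S 0
  after 3 — PE[1][0] acc=23, pass-E 0, pass-S 0
  after 4 — PE[0][0] acc=15, pass-E 0, pass-S 0
  after 4 — PE[1][0] acc=23, pass-E 0, pass-S 0

PE[1][0].acc = 23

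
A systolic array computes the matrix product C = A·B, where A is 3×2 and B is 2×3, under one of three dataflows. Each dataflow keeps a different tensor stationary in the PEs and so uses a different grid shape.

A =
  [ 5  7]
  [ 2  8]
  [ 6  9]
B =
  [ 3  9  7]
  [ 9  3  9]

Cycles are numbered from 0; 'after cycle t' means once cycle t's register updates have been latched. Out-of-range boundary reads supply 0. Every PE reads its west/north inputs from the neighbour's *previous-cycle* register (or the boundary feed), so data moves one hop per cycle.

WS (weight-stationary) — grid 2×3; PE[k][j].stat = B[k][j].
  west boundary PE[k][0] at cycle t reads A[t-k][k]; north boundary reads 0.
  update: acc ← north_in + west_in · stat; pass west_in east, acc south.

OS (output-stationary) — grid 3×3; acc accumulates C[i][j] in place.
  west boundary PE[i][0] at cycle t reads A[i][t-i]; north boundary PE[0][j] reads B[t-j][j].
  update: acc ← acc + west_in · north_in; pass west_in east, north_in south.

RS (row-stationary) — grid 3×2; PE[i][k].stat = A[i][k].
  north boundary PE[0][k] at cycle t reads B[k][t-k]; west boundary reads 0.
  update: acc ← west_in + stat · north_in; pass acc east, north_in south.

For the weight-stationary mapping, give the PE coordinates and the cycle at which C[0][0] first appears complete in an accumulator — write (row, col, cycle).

(row, col, cycle) = (1, 0, 1)

WS — PE[1][0] is where C[0][0] collects:
  step 0 · PE1,0: acc=0; fwd→0 fwd↓0
  step 1 · PE1,0: acc=78; fwd→7 fwd↓78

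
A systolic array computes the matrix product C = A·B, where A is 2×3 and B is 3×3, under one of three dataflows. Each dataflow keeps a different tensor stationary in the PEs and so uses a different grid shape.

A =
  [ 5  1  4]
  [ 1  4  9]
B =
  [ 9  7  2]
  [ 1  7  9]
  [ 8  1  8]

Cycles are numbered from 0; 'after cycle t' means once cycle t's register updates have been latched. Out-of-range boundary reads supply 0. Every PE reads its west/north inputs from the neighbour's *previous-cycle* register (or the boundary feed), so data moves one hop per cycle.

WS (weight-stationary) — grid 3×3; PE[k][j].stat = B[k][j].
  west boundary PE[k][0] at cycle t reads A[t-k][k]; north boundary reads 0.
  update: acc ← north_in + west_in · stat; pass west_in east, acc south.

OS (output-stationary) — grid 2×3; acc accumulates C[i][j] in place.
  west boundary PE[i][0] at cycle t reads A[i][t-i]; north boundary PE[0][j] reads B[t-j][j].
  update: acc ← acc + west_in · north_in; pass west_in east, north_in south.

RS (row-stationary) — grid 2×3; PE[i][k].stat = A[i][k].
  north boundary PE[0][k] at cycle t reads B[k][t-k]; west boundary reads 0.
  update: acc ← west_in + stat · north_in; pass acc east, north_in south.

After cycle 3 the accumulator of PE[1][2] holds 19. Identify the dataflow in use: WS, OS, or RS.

WS (3×3 grid), PE[1][2]:
  step 0 · PE1,2: acc=0; fwd→0 fwd↓0
  step 1 · PE1,2: acc=0; fwd→0 fwd↓0
  step 2 · PE1,2: acc=0; fwd→0 fwd↓0
  step 3 · PE1,2: acc=19; fwd→1 fwd↓19
OS (2×3 grid), PE[1][2]:
  step 0 · PE1,2: acc=0; fwd→0 fwd↓0
  step 1 · PE1,2: acc=0; fwd→0 fwd↓0
  step 2 · PE1,2: acc=0; fwd→0 fwd↓0
  step 3 · PE1,2: acc=2; fwd→1 fwd↓2
RS (2×3 grid), PE[1][2]:
  step 0 · PE1,2: acc=0; fwd→0 fwd↓0
  step 1 · PE1,2: acc=0; fwd→0 fwd↓0
  step 2 · PE1,2: acc=0; fwd→0 fwd↓0
  step 3 · PE1,2: acc=85; fwd→85 fwd↓8

dataflow = WS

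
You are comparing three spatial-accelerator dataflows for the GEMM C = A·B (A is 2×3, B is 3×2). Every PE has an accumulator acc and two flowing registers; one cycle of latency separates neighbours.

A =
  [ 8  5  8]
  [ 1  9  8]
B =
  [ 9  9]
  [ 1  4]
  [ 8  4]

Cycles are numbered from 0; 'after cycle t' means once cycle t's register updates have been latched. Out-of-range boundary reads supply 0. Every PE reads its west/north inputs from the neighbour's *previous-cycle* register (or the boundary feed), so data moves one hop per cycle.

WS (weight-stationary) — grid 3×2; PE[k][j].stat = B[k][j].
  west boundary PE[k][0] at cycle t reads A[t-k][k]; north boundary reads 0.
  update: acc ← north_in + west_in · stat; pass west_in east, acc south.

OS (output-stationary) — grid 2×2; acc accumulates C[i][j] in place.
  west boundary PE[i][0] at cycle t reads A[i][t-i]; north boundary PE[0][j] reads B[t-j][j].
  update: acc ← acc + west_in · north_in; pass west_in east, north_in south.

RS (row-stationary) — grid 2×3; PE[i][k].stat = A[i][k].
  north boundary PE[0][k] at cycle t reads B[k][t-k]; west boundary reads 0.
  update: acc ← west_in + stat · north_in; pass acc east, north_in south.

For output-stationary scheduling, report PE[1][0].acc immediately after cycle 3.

PE[1][0].acc = 82

OS 2×2: PE[1][0] cycle-by-cycle (with neighbour feeds):
  step 0 · PE0,0: acc=72; fwd→8 fwd↓9
  step 0 · PE1,0: acc=0; fwd→0 fwd↓0
  step 1 · PE0,0: acc=77; fwd→5 fwd↓1
  step 1 · PE1,0: acc=9; fwd→1 fwd↓9
  step 2 · PE0,0: acc=141; fwd→8 fwd↓8
  step 2 · PE1,0: acc=18; fwd→9 fwd↓1
  step 3 · PE0,0: acc=141; fwd→0 fwd↓0
  step 3 · PE1,0: acc=82; fwd→8 fwd↓8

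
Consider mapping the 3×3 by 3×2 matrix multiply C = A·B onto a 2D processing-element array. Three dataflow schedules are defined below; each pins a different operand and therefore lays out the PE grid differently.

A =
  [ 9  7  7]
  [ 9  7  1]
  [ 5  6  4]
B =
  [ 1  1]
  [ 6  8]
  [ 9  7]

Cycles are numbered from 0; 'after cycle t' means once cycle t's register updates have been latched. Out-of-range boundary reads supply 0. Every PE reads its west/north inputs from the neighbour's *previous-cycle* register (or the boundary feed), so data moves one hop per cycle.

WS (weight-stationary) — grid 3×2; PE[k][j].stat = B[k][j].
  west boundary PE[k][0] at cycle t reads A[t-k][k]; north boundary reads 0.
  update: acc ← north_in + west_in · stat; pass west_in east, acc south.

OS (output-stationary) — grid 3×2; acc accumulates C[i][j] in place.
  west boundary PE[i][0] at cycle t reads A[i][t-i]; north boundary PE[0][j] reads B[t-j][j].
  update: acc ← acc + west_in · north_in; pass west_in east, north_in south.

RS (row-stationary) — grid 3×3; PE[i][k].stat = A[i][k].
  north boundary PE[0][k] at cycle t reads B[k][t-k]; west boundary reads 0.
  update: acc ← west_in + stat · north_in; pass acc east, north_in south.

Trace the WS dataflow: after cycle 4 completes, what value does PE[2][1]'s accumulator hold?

WS (3×2). Following PE[2][1] plus its west/north inputs:
  @0  [1,1]  acc 0  |  →0  ↓0
  @0  [2,0]  acc 0  |  →0  ↓0
  @0  [2,1]  acc 0  |  →0  ↓0
  @1  [1,1]  acc 0  |  →0  ↓0
  @1  [2,0]  acc 0  |  →0  ↓0
  @1  [2,1]  acc 0  |  →0  ↓0
  @2  [1,1]  acc 65  |  →7  ↓65
  @2  [2,0]  acc 114  |  →7  ↓114
  @2  [2,1]  acc 0  |  →0  ↓0
  @3  [1,1]  acc 65  |  →7  ↓65
  @3  [2,0]  acc 60  |  →1  ↓60
  @3  [2,1]  acc 114  |  →7  ↓114
  @4  [1,1]  acc 53  |  →6  ↓53
  @4  [2,0]  acc 77  |  →4  ↓77
  @4  [2,1]  acc 72  |  →1  ↓72

PE[2][1].acc = 72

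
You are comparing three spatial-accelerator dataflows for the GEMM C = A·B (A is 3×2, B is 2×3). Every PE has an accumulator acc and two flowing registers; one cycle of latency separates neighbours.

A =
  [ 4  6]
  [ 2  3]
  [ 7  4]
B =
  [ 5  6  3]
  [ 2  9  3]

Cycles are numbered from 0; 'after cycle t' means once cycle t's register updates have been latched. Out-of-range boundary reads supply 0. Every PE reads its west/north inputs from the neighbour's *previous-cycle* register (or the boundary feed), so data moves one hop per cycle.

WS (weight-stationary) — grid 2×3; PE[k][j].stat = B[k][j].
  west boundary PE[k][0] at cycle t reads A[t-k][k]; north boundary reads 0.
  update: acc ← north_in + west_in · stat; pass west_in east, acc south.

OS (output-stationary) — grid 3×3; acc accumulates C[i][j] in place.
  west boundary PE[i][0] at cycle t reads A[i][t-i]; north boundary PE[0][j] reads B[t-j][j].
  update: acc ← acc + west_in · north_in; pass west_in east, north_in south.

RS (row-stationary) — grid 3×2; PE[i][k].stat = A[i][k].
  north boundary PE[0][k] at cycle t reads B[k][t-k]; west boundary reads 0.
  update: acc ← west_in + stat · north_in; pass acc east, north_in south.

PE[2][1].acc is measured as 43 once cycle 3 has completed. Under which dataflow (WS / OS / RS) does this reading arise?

dataflow = RS

WS (2×3): PE[2][1] does not exist.
— OS: 3×3; PE[2][1] trace:
  cycle 0: PE[2][1] → acc 0, east 0, south 0
  cycle 1: PE[2][1] → acc 0, east 0, south 0
  cycle 2: PE[2][1] → acc 0, east 0, south 0
  cycle 3: PE[2][1] → acc 42, east 7, south 6
— RS: 3×2; PE[2][1] trace:
  cycle 0: PE[2][1] → acc 0, east 0, south 0
  cycle 1: PE[2][1] → acc 0, east 0, south 0
  cycle 2: PE[2][1] → acc 0, east 0, south 0
  cycle 3: PE[2][1] → acc 43, east 43, south 2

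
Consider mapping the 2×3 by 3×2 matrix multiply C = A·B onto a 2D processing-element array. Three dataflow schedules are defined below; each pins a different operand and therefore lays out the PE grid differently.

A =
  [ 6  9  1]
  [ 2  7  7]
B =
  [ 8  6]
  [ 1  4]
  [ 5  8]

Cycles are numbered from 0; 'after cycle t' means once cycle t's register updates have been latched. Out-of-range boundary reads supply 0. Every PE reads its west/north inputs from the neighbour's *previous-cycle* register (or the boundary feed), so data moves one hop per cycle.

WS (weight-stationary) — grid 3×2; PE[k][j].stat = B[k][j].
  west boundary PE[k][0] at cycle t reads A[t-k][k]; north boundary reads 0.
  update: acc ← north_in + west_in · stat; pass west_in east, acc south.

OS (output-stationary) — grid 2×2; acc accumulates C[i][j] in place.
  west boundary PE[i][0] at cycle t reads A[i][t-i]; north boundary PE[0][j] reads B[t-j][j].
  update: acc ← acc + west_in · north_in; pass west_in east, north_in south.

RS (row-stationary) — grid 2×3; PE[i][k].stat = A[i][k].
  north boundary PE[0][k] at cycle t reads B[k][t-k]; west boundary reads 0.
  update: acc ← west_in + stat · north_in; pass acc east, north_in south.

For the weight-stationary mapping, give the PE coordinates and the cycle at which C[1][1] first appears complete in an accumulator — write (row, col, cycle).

(row, col, cycle) = (2, 1, 4)

WS — PE[2][1] is where C[1][1] collects:
  cycle 0: PE[2][1] → acc 0, east 0, south 0
  cycle 1: PE[2][1] → acc 0, east 0, south 0
  cycle 2: PE[2][1] → acc 0, east 0, south 0
  cycle 3: PE[2][1] → acc 80, east 1, south 80
  cycle 4: PE[2][1] → acc 96, east 7, south 96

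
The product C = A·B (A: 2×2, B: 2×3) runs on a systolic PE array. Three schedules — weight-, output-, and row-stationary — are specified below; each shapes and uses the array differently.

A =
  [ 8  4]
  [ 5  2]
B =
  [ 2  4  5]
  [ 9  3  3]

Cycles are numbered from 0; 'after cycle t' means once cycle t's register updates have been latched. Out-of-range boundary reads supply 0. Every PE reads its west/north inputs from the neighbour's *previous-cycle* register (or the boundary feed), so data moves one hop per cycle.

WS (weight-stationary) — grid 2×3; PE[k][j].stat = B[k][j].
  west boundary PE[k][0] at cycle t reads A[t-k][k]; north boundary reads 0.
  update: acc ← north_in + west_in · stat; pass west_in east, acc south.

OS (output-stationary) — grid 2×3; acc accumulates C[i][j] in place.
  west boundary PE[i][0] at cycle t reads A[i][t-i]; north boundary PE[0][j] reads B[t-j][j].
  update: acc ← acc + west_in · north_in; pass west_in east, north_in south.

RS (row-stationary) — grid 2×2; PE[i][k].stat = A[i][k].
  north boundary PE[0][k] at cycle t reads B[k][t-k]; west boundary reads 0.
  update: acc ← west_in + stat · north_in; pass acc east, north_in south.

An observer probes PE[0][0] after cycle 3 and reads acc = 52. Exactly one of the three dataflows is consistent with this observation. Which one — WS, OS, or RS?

dataflow = OS

— WS: 2×3; PE[0][0] trace:
  c0 r0c0: 16 / 8 / 16
  c1 r0c0: 10 / 5 / 10
  c2 r0c0: 0 / 0 / 0
  c3 r0c0: 0 / 0 / 0
— OS: 2×3; PE[0][0] trace:
  c0 r0c0: 16 / 8 / 2
  c1 r0c0: 52 / 4 / 9
  c2 r0c0: 52 / 0 / 0
  c3 r0c0: 52 / 0 / 0
— RS: 2×2; PE[0][0] trace:
  c0 r0c0: 16 / 16 / 2
  c1 r0c0: 32 / 32 / 4
  c2 r0c0: 40 / 40 / 5
  c3 r0c0: 0 / 0 / 0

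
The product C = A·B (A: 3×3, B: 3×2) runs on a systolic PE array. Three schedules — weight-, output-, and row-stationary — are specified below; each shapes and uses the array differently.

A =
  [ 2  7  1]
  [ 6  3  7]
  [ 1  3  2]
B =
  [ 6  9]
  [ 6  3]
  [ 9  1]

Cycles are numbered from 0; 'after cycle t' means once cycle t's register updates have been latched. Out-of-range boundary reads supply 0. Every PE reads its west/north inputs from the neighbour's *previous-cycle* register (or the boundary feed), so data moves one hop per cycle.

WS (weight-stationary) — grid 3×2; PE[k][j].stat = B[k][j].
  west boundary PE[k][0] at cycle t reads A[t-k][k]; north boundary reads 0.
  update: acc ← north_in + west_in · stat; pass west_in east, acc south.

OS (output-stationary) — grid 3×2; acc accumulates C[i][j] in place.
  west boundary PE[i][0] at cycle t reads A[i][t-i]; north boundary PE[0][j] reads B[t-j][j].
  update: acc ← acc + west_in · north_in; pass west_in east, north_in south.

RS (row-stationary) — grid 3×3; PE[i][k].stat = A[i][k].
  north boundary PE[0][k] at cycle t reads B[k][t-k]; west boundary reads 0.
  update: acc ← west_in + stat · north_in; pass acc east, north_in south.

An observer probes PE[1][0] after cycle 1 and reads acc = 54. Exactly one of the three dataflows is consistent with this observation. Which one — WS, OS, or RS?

Under WS (3×2), PE[1][0]:
  step 0 · PE1,0: acc=0; fwd→0 fwd↓0
  step 1 · PE1,0: acc=54; fwd→7 fwd↓54
Under OS (3×2), PE[1][0]:
  step 0 · PE1,0: acc=0; fwd→0 fwd↓0
  step 1 · PE1,0: acc=36; fwd→6 fwd↓6
Under RS (3×3), PE[1][0]:
  step 0 · PE1,0: acc=0; fwd→0 fwd↓0
  step 1 · PE1,0: acc=36; fwd→36 fwd↓6

dataflow = WS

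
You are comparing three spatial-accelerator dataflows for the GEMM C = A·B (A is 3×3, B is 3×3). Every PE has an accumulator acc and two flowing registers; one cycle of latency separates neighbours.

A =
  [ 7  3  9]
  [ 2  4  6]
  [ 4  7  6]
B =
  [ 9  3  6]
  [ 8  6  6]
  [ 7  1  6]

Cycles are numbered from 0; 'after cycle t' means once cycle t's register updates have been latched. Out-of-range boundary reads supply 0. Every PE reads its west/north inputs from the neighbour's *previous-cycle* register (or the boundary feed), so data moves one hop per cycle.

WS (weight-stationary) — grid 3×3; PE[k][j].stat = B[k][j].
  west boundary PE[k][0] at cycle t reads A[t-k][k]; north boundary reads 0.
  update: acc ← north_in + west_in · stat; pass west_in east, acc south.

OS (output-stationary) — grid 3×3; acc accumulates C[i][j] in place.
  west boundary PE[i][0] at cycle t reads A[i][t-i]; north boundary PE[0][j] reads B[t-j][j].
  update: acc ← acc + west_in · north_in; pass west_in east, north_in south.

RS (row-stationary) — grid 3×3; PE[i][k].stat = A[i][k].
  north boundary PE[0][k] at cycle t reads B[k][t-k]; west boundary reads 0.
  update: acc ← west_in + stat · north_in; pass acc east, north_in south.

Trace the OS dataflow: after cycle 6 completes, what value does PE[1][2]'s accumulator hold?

OS (3×3). Following PE[1][2] plus its west/north inputs:
  0: (0,2).acc=0  regs=<0,0>
  0: (1,1).acc=0  regs=<0,0>
  0: (1,2).acc=0  regs=<0,0>
  1: (0,2).acc=0  regs=<0,0>
  1: (1,1).acc=0  regs=<0,0>
  1: (1,2).acc=0  regs=<0,0>
  2: (0,2).acc=42  regs=<7,6>
  2: (1,1).acc=6  regs=<2,3>
  2: (1,2).acc=0  regs=<0,0>
  3: (0,2).acc=60  regs=<3,6>
  3: (1,1).acc=30  regs=<4,6>
  3: (1,2).acc=12  regs=<2,6>
  4: (0,2).acc=114  regs=<9,6>
  4: (1,1).acc=36  regs=<6,1>
  4: (1,2).acc=36  regs=<4,6>
  5: (0,2).acc=114  regs=<0,0>
  5: (1,1).acc=36  regs=<0,0>
  5: (1,2).acc=72  regs=<6,6>
  6: (0,2).acc=114  regs=<0,0>
  6: (1,1).acc=36  regs=<0,0>
  6: (1,2).acc=72  regs=<0,0>

PE[1][2].acc = 72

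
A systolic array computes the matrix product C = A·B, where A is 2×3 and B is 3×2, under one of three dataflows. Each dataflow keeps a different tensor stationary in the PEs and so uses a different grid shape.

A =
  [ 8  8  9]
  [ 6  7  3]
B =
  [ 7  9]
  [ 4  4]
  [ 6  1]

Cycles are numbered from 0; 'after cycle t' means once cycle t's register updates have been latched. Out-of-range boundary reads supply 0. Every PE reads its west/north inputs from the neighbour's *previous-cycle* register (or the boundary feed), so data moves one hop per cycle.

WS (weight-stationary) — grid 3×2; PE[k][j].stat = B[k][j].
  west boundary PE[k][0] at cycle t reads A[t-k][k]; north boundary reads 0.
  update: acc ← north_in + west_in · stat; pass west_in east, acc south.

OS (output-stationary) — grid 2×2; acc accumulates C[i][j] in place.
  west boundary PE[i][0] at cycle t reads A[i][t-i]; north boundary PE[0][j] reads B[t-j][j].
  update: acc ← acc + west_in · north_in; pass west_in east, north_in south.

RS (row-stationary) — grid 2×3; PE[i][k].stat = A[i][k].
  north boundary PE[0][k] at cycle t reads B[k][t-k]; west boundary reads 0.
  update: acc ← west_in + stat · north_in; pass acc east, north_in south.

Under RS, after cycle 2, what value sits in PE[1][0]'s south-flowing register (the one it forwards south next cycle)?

RS on a 2×3 grid — tracing PE[1][0] and its feeders:
  t=0 PE[0][0]: acc=56 h=56 v=7
  t=0 PE[1][0]: acc=0 h=0 v=0
  t=1 PE[0][0]: acc=72 h=72 v=9
  t=1 PE[1][0]: acc=42 h=42 v=7
  t=2 PE[0][0]: acc=0 h=0 v=0
  t=2 PE[1][0]: acc=54 h=54 v=9

register = 9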